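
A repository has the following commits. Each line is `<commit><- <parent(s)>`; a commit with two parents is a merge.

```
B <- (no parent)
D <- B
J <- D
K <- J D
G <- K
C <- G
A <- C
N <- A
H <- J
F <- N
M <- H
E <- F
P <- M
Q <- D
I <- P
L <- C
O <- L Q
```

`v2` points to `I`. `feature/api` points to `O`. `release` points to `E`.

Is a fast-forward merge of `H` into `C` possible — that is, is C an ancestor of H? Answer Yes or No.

A fast-forward from C to H is possible iff C is an ancestor of H.
Ancestors of H: {B, D, H, J}.
C is not among them, so fast-forward is not possible.

No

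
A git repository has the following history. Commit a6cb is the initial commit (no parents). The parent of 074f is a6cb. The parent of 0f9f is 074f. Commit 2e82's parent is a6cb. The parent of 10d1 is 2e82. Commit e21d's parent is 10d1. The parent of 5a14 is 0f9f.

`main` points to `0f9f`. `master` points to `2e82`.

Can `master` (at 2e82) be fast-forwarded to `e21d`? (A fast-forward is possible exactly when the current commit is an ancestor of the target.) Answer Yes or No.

Yes

A fast-forward from 2e82 to e21d is possible iff 2e82 is an ancestor of e21d.
Ancestors of e21d: {10d1, 2e82, a6cb, e21d}.
2e82 is among them, so fast-forward is possible.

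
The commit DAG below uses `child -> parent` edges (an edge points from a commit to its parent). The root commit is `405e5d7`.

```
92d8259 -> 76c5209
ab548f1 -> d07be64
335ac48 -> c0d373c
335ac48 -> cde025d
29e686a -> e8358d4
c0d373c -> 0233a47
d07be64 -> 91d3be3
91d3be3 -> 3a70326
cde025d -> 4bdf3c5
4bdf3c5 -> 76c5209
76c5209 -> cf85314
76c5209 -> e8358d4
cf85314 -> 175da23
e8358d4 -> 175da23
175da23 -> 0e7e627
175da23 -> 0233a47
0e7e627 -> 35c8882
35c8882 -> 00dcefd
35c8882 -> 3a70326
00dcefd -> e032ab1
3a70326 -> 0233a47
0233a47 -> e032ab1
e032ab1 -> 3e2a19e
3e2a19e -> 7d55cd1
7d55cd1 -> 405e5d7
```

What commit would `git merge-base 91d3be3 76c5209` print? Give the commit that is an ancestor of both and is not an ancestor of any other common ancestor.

3a70326

Ancestors of 91d3be3: {0233a47, 3a70326, 3e2a19e, 405e5d7, 7d55cd1, 91d3be3, e032ab1}.
Ancestors of 76c5209: {00dcefd, 0233a47, 0e7e627, 175da23, 35c8882, 3a70326, 3e2a19e, 405e5d7, 76c5209, 7d55cd1, cf85314, e032ab1, e8358d4}.
Common ancestors: {0233a47, 3a70326, 3e2a19e, 405e5d7, 7d55cd1, e032ab1}.
Among these, 3a70326 is not an ancestor of any other common ancestor — it is the merge base.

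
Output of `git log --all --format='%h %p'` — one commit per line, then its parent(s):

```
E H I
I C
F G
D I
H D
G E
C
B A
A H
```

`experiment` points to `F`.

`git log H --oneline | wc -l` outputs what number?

Walking parent pointers from H: reachable set = {C, D, H, I}.
That is 4 commits.

4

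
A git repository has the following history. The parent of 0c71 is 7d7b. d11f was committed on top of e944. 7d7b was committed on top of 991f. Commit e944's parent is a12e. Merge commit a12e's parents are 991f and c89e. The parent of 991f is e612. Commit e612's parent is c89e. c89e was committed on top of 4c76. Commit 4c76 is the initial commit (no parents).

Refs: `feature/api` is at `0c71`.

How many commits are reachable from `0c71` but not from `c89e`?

Reachable from 0c71: {0c71, 4c76, 7d7b, 991f, c89e, e612}.
Reachable from c89e: {4c76, c89e}.
In 0c71's history but not c89e's: {0c71, 7d7b, 991f, e612} — 4 commits.

4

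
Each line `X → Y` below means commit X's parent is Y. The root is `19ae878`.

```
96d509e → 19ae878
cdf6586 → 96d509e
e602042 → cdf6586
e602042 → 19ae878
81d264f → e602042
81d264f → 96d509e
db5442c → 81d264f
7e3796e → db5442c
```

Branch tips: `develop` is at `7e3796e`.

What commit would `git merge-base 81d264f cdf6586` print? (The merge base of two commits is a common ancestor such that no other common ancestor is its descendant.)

Ancestors of 81d264f: {19ae878, 81d264f, 96d509e, cdf6586, e602042}.
Ancestors of cdf6586: {19ae878, 96d509e, cdf6586}.
Common ancestors: {19ae878, 96d509e, cdf6586}.
Among these, cdf6586 is not an ancestor of any other common ancestor — it is the merge base.

cdf6586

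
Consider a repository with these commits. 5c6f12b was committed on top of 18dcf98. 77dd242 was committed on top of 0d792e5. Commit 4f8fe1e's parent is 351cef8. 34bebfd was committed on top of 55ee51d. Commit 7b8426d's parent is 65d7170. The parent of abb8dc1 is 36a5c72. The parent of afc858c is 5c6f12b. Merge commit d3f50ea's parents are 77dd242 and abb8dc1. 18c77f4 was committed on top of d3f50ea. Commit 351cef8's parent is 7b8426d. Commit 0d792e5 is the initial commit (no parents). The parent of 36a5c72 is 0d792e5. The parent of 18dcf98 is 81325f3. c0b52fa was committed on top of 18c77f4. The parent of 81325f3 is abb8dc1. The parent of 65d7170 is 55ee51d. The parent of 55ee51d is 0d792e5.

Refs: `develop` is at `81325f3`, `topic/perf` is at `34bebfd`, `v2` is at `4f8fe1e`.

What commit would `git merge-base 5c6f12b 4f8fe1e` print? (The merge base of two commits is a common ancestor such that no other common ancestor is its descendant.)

0d792e5

Ancestors of 5c6f12b: {0d792e5, 18dcf98, 36a5c72, 5c6f12b, 81325f3, abb8dc1}.
Ancestors of 4f8fe1e: {0d792e5, 351cef8, 4f8fe1e, 55ee51d, 65d7170, 7b8426d}.
Common ancestors: {0d792e5}.
The only common ancestor is 0d792e5, so it is the merge base.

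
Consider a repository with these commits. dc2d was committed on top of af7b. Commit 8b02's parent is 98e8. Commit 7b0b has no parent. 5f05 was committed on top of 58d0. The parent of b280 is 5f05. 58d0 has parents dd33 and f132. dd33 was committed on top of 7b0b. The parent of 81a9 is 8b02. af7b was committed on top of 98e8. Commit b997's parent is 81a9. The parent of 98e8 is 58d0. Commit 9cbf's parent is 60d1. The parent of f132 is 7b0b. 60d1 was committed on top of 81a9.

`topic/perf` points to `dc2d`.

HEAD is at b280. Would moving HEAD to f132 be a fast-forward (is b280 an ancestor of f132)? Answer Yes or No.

No

A fast-forward from b280 to f132 is possible iff b280 is an ancestor of f132.
Ancestors of f132: {7b0b, f132}.
b280 is not among them, so fast-forward is not possible.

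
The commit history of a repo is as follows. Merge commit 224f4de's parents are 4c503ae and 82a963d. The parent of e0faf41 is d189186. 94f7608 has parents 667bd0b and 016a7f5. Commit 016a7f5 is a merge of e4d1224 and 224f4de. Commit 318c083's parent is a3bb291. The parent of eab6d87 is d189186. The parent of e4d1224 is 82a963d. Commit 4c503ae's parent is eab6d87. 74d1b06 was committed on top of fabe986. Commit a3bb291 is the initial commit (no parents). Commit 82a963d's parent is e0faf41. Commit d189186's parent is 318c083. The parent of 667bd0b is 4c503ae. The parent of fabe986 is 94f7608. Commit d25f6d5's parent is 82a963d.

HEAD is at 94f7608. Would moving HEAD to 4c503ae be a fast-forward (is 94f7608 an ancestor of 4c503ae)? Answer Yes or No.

A fast-forward from 94f7608 to 4c503ae is possible iff 94f7608 is an ancestor of 4c503ae.
Ancestors of 4c503ae: {318c083, 4c503ae, a3bb291, d189186, eab6d87}.
94f7608 is not among them, so fast-forward is not possible.

No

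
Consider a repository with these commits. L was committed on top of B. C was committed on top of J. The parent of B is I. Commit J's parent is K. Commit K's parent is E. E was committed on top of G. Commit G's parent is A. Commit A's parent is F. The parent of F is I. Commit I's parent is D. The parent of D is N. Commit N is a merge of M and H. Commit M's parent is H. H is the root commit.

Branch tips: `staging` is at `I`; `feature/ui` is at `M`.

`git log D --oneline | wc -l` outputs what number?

4

Walking parent pointers from D: reachable set = {D, H, M, N}.
That is 4 commits.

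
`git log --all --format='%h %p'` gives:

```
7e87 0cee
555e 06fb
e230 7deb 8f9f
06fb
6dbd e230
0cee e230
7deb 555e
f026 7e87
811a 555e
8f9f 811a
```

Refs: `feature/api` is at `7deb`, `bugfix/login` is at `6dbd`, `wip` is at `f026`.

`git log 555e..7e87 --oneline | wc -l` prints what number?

6

Reachable from 7e87: {06fb, 0cee, 555e, 7deb, 7e87, 811a, 8f9f, e230}.
Reachable from 555e: {06fb, 555e}.
In 7e87's history but not 555e's: {0cee, 7deb, 7e87, 811a, 8f9f, e230} — 6 commits.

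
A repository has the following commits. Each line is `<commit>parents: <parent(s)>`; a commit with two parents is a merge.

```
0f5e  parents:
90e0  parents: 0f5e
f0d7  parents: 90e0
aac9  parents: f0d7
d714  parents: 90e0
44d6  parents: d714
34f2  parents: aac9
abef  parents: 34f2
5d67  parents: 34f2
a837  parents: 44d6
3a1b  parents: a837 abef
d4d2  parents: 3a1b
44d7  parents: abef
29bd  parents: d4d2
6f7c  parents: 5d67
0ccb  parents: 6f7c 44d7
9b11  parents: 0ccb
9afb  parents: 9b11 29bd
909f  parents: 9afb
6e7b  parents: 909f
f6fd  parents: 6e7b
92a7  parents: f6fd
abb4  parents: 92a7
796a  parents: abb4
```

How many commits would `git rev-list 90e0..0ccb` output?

8

Reachable from 0ccb: {0ccb, 0f5e, 34f2, 44d7, 5d67, 6f7c, 90e0, aac9, abef, f0d7}.
Reachable from 90e0: {0f5e, 90e0}.
In 0ccb's history but not 90e0's: {0ccb, 34f2, 44d7, 5d67, 6f7c, aac9, abef, f0d7} — 8 commits.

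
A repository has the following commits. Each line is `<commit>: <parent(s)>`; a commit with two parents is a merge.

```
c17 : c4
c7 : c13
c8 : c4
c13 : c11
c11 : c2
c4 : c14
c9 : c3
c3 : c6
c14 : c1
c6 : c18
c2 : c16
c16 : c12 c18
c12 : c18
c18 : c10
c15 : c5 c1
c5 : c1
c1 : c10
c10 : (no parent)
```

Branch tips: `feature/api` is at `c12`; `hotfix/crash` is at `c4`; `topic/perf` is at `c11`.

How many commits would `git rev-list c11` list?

Walking parent pointers from c11: reachable set = {c10, c11, c12, c16, c18, c2}.
That is 6 commits.

6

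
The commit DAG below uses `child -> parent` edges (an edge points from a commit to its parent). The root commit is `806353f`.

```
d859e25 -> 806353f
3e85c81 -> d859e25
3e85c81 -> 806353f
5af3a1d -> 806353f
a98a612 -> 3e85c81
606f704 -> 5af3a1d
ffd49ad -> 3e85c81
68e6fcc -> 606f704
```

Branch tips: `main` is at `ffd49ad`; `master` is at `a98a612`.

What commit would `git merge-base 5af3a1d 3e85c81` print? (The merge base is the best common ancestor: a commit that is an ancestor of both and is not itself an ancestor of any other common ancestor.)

Ancestors of 5af3a1d: {5af3a1d, 806353f}.
Ancestors of 3e85c81: {3e85c81, 806353f, d859e25}.
Common ancestors: {806353f}.
The only common ancestor is 806353f, so it is the merge base.

806353f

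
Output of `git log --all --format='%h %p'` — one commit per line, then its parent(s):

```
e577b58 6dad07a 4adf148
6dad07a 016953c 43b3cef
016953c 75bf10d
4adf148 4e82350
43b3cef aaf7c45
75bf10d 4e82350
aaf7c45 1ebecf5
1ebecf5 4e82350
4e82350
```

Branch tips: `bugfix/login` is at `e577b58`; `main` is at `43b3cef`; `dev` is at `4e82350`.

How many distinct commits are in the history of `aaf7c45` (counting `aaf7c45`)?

3

Walking parent pointers from aaf7c45: reachable set = {1ebecf5, 4e82350, aaf7c45}.
That is 3 commits.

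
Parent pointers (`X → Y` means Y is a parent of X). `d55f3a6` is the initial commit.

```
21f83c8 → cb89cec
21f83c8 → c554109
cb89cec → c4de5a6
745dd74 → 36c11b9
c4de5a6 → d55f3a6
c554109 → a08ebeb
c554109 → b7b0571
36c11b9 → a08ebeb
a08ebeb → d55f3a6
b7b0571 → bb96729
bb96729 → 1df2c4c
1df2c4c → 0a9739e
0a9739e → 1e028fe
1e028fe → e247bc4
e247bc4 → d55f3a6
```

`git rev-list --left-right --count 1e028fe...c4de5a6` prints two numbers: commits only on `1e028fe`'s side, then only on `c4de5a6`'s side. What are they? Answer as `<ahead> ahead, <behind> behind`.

2 ahead, 1 behind

Reachable from 1e028fe: {1e028fe, d55f3a6, e247bc4}.
Reachable from c4de5a6: {c4de5a6, d55f3a6}.
Only in 1e028fe's history (ahead): {1e028fe, e247bc4} — 2.
Only in c4de5a6's history (behind): {c4de5a6} — 1.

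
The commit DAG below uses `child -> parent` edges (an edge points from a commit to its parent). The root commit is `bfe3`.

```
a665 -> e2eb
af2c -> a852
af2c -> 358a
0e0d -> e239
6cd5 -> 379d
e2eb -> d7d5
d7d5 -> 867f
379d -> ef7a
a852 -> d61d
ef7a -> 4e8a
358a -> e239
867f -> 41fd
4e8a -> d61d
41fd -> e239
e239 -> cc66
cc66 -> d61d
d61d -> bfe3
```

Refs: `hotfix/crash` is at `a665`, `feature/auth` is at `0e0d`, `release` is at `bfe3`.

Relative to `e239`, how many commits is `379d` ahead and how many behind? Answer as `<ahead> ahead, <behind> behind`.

3 ahead, 2 behind

Reachable from 379d: {379d, 4e8a, bfe3, d61d, ef7a}.
Reachable from e239: {bfe3, cc66, d61d, e239}.
Only in 379d's history (ahead): {379d, 4e8a, ef7a} — 3.
Only in e239's history (behind): {cc66, e239} — 2.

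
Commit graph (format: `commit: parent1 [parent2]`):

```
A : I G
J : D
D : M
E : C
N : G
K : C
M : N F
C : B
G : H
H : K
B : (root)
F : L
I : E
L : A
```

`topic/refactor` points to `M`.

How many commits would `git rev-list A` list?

8

Walking parent pointers from A: reachable set = {A, B, C, E, G, H, I, K}.
That is 8 commits.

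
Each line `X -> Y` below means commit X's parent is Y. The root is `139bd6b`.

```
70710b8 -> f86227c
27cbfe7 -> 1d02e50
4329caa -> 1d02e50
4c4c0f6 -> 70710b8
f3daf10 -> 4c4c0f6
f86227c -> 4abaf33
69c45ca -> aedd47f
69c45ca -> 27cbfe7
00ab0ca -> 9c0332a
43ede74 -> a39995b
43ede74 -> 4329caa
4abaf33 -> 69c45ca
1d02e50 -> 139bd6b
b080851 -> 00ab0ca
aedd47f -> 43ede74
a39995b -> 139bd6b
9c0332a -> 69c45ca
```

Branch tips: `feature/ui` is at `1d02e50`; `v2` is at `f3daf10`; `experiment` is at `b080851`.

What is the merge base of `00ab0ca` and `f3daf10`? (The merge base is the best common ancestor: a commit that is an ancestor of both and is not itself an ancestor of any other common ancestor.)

Ancestors of 00ab0ca: {00ab0ca, 139bd6b, 1d02e50, 27cbfe7, 4329caa, 43ede74, 69c45ca, 9c0332a, a39995b, aedd47f}.
Ancestors of f3daf10: {139bd6b, 1d02e50, 27cbfe7, 4329caa, 43ede74, 4abaf33, 4c4c0f6, 69c45ca, 70710b8, a39995b, aedd47f, f3daf10, f86227c}.
Common ancestors: {139bd6b, 1d02e50, 27cbfe7, 4329caa, 43ede74, 69c45ca, a39995b, aedd47f}.
Among these, 69c45ca is not an ancestor of any other common ancestor — it is the merge base.

69c45ca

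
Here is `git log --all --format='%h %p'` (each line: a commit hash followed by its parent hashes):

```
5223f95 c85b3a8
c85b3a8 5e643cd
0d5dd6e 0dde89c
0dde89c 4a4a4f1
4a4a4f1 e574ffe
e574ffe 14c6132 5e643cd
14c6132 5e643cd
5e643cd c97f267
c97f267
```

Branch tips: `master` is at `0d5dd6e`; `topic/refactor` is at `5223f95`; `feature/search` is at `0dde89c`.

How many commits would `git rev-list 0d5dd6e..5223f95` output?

2

Reachable from 5223f95: {5223f95, 5e643cd, c85b3a8, c97f267}.
Reachable from 0d5dd6e: {0d5dd6e, 0dde89c, 14c6132, 4a4a4f1, 5e643cd, c97f267, e574ffe}.
In 5223f95's history but not 0d5dd6e's: {5223f95, c85b3a8} — 2 commits.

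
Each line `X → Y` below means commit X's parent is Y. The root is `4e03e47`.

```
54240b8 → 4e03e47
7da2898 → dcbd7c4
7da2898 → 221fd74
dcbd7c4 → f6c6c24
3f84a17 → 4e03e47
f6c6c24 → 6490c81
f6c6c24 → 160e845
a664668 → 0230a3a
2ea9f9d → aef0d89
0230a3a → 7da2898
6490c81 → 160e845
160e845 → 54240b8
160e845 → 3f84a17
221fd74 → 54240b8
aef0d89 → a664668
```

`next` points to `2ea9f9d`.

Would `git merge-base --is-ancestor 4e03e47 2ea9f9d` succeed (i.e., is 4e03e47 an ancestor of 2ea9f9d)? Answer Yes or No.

Yes

Ancestors of 2ea9f9d (commits reachable by following parents): {0230a3a, 160e845, 221fd74, 2ea9f9d, 3f84a17, 4e03e47, 54240b8, 6490c81, 7da2898, a664668, aef0d89, dcbd7c4, f6c6c24}.
4e03e47 is in that set, so it is an ancestor of 2ea9f9d.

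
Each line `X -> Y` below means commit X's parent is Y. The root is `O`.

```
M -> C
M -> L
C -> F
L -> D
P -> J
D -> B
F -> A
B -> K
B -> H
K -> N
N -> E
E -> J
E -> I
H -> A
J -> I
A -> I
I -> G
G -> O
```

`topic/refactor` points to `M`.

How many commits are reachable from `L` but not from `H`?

Reachable from L: {A, B, D, E, G, H, I, J, K, L, N, O}.
Reachable from H: {A, G, H, I, O}.
In L's history but not H's: {B, D, E, J, K, L, N} — 7 commits.

7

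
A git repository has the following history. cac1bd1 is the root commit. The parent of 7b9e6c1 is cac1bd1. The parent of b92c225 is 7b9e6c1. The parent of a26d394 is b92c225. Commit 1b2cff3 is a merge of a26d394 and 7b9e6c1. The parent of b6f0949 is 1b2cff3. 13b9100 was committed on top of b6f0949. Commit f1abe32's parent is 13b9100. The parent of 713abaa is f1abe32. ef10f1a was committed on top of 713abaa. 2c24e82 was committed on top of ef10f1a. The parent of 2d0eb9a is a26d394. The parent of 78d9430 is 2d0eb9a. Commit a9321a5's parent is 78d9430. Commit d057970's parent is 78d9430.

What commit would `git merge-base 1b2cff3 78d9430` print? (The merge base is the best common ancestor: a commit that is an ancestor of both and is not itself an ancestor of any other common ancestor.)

Ancestors of 1b2cff3: {1b2cff3, 7b9e6c1, a26d394, b92c225, cac1bd1}.
Ancestors of 78d9430: {2d0eb9a, 78d9430, 7b9e6c1, a26d394, b92c225, cac1bd1}.
Common ancestors: {7b9e6c1, a26d394, b92c225, cac1bd1}.
Among these, a26d394 is not an ancestor of any other common ancestor — it is the merge base.

a26d394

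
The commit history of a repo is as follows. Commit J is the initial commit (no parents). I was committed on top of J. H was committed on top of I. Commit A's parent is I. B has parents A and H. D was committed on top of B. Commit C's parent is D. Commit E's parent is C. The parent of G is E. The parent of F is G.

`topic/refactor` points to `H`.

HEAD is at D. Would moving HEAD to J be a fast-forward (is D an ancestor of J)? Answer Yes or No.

A fast-forward from D to J is possible iff D is an ancestor of J.
Ancestors of J: {J}.
D is not among them, so fast-forward is not possible.

No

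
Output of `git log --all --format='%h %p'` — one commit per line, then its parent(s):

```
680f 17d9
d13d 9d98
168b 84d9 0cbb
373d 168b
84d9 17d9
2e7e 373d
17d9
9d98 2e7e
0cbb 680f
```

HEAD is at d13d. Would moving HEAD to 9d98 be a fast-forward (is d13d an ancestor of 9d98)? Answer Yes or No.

No

A fast-forward from d13d to 9d98 is possible iff d13d is an ancestor of 9d98.
Ancestors of 9d98: {0cbb, 168b, 17d9, 2e7e, 373d, 680f, 84d9, 9d98}.
d13d is not among them, so fast-forward is not possible.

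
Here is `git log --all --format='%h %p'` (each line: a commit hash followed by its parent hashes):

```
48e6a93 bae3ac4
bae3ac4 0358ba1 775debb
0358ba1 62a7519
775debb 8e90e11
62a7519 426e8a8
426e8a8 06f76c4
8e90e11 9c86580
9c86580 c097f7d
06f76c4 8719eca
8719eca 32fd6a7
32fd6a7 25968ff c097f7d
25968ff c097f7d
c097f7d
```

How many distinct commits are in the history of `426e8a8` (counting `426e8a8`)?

Walking parent pointers from 426e8a8: reachable set = {06f76c4, 25968ff, 32fd6a7, 426e8a8, 8719eca, c097f7d}.
That is 6 commits.

6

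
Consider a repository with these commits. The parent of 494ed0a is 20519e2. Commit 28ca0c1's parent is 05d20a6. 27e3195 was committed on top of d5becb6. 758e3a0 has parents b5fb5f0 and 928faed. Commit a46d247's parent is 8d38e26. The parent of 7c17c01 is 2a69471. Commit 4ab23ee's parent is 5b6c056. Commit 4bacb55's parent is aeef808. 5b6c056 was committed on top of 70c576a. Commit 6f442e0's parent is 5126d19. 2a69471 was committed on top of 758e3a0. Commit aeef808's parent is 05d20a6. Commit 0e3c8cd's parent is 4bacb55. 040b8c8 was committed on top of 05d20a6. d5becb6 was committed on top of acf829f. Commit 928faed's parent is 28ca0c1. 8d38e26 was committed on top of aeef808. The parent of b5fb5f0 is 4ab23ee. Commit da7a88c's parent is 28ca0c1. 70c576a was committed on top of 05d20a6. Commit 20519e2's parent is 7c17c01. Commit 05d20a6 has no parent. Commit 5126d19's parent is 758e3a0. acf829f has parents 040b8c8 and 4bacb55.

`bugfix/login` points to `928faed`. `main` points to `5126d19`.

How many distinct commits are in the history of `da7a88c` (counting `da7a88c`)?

Walking parent pointers from da7a88c: reachable set = {05d20a6, 28ca0c1, da7a88c}.
That is 3 commits.

3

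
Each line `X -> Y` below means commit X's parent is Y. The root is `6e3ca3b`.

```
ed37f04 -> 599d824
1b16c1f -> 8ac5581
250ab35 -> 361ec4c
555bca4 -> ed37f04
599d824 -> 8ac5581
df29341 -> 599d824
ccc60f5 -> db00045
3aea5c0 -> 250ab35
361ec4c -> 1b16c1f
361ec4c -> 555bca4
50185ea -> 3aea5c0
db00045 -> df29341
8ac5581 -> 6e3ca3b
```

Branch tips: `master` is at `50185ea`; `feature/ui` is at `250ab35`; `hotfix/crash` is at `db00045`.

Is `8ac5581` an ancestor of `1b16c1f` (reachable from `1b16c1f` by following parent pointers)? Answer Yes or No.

Yes

Ancestors of 1b16c1f (commits reachable by following parents): {1b16c1f, 6e3ca3b, 8ac5581}.
8ac5581 is in that set, so it is an ancestor of 1b16c1f.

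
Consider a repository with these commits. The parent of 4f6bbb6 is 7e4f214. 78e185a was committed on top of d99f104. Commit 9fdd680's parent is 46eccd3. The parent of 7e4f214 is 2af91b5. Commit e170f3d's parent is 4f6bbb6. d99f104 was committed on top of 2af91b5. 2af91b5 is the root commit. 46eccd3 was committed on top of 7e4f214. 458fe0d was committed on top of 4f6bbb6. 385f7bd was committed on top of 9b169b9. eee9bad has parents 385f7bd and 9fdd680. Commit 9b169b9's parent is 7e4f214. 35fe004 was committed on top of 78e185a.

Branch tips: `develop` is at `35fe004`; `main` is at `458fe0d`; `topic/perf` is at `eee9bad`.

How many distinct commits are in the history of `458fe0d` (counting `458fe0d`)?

Walking parent pointers from 458fe0d: reachable set = {2af91b5, 458fe0d, 4f6bbb6, 7e4f214}.
That is 4 commits.

4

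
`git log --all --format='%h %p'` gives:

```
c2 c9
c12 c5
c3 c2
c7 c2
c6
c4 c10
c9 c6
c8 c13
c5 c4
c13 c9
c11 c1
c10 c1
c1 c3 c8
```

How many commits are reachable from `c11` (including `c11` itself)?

8

Walking parent pointers from c11: reachable set = {c1, c11, c13, c2, c3, c6, c8, c9}.
That is 8 commits.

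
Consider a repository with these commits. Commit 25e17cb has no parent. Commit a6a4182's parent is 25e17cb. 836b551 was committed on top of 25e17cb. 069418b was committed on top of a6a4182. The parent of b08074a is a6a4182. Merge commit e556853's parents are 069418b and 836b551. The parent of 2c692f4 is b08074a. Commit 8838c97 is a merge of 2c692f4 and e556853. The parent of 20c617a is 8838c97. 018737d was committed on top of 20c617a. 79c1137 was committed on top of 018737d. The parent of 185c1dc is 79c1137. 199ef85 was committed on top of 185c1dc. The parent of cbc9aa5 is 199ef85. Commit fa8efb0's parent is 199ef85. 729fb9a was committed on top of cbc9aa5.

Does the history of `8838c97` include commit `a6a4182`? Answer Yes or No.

Ancestors of 8838c97 (commits reachable by following parents): {069418b, 25e17cb, 2c692f4, 836b551, 8838c97, a6a4182, b08074a, e556853}.
a6a4182 is in that set, so it is an ancestor of 8838c97.

Yes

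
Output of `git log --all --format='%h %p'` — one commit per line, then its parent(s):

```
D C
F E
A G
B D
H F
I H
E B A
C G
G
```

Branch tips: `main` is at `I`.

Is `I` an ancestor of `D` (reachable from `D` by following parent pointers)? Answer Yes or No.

Ancestors of D: {C, D, G}.
I is not in that set, so it is not an ancestor of D.

No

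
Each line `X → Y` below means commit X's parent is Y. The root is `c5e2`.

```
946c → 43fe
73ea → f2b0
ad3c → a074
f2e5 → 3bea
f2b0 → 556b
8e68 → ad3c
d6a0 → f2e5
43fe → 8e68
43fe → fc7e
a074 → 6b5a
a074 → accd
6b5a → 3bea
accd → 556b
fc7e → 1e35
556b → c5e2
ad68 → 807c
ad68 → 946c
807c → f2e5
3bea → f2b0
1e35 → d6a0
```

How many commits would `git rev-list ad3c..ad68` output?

Reachable from ad68: {1e35, 3bea, 43fe, 556b, 6b5a, 807c, 8e68, 946c, a074, accd, ad3c, ad68, c5e2, d6a0, f2b0, f2e5, fc7e}.
Reachable from ad3c: {3bea, 556b, 6b5a, a074, accd, ad3c, c5e2, f2b0}.
In ad68's history but not ad3c's: {1e35, 43fe, 807c, 8e68, 946c, ad68, d6a0, f2e5, fc7e} — 9 commits.

9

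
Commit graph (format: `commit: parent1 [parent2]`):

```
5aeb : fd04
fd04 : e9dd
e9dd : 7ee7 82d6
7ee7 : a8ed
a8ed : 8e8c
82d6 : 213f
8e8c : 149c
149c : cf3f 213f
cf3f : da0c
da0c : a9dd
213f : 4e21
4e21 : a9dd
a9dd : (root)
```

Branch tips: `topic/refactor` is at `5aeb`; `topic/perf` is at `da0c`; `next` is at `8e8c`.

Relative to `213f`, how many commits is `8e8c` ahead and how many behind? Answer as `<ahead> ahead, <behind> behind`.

Reachable from 8e8c: {149c, 213f, 4e21, 8e8c, a9dd, cf3f, da0c}.
Reachable from 213f: {213f, 4e21, a9dd}.
Only in 8e8c's history (ahead): {149c, 8e8c, cf3f, da0c} — 4.
Only in 213f's history (behind): {} — 0.

4 ahead, 0 behind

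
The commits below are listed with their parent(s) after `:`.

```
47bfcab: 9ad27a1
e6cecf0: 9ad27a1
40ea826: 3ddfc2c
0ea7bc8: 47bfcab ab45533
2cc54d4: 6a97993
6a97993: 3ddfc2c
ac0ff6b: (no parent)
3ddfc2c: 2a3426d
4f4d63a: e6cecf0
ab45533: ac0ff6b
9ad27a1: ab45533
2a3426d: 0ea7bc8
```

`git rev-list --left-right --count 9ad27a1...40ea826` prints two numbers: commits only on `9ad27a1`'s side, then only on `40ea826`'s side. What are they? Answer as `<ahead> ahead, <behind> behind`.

Reachable from 9ad27a1: {9ad27a1, ab45533, ac0ff6b}.
Reachable from 40ea826: {0ea7bc8, 2a3426d, 3ddfc2c, 40ea826, 47bfcab, 9ad27a1, ab45533, ac0ff6b}.
Only in 9ad27a1's history (ahead): {} — 0.
Only in 40ea826's history (behind): {0ea7bc8, 2a3426d, 3ddfc2c, 40ea826, 47bfcab} — 5.

0 ahead, 5 behind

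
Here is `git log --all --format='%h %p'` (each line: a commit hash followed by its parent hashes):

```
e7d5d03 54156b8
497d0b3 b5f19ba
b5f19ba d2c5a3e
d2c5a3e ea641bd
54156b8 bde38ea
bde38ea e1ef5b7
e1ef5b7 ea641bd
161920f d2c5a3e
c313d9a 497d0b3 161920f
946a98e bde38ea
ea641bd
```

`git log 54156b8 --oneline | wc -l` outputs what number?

Walking parent pointers from 54156b8: reachable set = {54156b8, bde38ea, e1ef5b7, ea641bd}.
That is 4 commits.

4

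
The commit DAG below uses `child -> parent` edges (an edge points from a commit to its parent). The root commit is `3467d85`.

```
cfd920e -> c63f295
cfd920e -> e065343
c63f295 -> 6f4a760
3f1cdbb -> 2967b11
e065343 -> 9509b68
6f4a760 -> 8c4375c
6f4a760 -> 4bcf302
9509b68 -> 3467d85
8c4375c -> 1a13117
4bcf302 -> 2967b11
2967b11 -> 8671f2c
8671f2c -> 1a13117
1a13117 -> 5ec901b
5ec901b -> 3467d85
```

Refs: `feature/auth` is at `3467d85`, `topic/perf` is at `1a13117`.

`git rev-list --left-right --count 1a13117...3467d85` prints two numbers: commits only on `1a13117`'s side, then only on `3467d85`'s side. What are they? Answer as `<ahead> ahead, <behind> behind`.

2 ahead, 0 behind

Reachable from 1a13117: {1a13117, 3467d85, 5ec901b}.
Reachable from 3467d85: {3467d85}.
Only in 1a13117's history (ahead): {1a13117, 5ec901b} — 2.
Only in 3467d85's history (behind): {} — 0.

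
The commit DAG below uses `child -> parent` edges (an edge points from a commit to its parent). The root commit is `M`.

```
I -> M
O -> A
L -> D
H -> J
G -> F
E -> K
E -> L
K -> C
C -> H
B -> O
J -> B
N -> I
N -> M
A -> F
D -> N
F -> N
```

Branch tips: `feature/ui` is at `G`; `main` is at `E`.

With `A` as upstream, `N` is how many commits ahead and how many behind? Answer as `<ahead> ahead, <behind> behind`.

0 ahead, 2 behind

Reachable from N: {I, M, N}.
Reachable from A: {A, F, I, M, N}.
Only in N's history (ahead): {} — 0.
Only in A's history (behind): {A, F} — 2.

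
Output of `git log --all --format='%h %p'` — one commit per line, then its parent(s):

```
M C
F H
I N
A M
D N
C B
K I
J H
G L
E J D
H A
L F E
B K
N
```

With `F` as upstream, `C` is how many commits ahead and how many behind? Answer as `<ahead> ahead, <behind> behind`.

0 ahead, 4 behind

Reachable from C: {B, C, I, K, N}.
Reachable from F: {A, B, C, F, H, I, K, M, N}.
Only in C's history (ahead): {} — 0.
Only in F's history (behind): {A, F, H, M} — 4.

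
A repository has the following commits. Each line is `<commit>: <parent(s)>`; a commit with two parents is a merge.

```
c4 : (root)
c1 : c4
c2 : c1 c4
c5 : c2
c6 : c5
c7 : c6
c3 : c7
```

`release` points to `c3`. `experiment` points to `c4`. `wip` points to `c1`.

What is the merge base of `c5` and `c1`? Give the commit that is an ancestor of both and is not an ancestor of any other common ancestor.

c1

Ancestors of c5: {c1, c2, c4, c5}.
Ancestors of c1: {c1, c4}.
Common ancestors: {c1, c4}.
Among these, c1 is not an ancestor of any other common ancestor — it is the merge base.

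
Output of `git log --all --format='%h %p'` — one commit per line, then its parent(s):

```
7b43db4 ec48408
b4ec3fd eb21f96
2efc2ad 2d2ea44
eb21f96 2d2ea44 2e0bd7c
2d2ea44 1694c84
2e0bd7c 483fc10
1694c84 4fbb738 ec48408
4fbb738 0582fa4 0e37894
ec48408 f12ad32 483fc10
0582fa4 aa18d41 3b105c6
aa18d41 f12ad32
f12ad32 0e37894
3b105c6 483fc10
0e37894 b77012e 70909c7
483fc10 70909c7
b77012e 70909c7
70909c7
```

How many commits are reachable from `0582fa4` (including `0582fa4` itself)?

Walking parent pointers from 0582fa4: reachable set = {0582fa4, 0e37894, 3b105c6, 483fc10, 70909c7, aa18d41, b77012e, f12ad32}.
That is 8 commits.

8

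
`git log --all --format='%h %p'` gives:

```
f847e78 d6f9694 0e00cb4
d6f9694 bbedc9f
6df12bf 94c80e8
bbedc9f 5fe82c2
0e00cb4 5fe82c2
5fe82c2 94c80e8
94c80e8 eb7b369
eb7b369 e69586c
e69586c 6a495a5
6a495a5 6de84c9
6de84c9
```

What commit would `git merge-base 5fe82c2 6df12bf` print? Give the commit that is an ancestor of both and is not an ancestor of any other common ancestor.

Ancestors of 5fe82c2: {5fe82c2, 6a495a5, 6de84c9, 94c80e8, e69586c, eb7b369}.
Ancestors of 6df12bf: {6a495a5, 6de84c9, 6df12bf, 94c80e8, e69586c, eb7b369}.
Common ancestors: {6a495a5, 6de84c9, 94c80e8, e69586c, eb7b369}.
Among these, 94c80e8 is not an ancestor of any other common ancestor — it is the merge base.

94c80e8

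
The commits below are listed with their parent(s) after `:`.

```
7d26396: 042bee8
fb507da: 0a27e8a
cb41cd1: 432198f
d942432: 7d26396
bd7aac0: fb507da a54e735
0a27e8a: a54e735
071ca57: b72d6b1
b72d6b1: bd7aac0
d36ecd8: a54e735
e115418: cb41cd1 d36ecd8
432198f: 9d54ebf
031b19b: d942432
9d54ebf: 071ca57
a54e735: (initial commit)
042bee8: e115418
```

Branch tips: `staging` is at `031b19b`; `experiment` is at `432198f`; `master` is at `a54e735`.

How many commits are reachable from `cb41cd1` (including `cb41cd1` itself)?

Walking parent pointers from cb41cd1: reachable set = {071ca57, 0a27e8a, 432198f, 9d54ebf, a54e735, b72d6b1, bd7aac0, cb41cd1, fb507da}.
That is 9 commits.

9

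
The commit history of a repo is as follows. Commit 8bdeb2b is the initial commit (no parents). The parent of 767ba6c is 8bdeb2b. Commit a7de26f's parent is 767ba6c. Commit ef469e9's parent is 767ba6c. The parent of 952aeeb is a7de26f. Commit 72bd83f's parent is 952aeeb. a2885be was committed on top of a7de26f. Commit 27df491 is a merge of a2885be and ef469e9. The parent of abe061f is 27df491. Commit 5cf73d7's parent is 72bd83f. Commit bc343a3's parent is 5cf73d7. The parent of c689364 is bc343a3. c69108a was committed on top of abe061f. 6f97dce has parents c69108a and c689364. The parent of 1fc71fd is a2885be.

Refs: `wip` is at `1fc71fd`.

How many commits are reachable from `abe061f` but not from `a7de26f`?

4

Reachable from abe061f: {27df491, 767ba6c, 8bdeb2b, a2885be, a7de26f, abe061f, ef469e9}.
Reachable from a7de26f: {767ba6c, 8bdeb2b, a7de26f}.
In abe061f's history but not a7de26f's: {27df491, a2885be, abe061f, ef469e9} — 4 commits.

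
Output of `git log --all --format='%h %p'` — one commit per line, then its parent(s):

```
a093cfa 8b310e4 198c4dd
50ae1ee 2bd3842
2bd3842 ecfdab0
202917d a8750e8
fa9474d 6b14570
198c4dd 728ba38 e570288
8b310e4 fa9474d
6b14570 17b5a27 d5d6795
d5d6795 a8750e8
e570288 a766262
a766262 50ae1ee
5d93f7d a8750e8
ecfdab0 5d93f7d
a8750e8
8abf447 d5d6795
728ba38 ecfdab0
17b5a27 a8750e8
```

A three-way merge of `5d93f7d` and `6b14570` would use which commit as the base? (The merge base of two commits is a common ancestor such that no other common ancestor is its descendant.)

a8750e8

Ancestors of 5d93f7d: {5d93f7d, a8750e8}.
Ancestors of 6b14570: {17b5a27, 6b14570, a8750e8, d5d6795}.
Common ancestors: {a8750e8}.
The only common ancestor is a8750e8, so it is the merge base.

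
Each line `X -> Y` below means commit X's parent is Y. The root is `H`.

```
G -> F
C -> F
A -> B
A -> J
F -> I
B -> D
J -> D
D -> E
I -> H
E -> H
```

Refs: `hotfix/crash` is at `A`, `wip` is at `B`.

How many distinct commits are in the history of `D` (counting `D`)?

3

Walking parent pointers from D: reachable set = {D, E, H}.
That is 3 commits.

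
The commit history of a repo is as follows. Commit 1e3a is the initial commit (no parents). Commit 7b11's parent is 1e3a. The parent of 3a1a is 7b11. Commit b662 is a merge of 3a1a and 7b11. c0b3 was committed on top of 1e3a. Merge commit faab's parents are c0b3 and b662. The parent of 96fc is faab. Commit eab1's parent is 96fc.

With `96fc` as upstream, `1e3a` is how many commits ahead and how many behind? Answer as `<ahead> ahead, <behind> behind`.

Reachable from 1e3a: {1e3a}.
Reachable from 96fc: {1e3a, 3a1a, 7b11, 96fc, b662, c0b3, faab}.
Only in 1e3a's history (ahead): {} — 0.
Only in 96fc's history (behind): {3a1a, 7b11, 96fc, b662, c0b3, faab} — 6.

0 ahead, 6 behind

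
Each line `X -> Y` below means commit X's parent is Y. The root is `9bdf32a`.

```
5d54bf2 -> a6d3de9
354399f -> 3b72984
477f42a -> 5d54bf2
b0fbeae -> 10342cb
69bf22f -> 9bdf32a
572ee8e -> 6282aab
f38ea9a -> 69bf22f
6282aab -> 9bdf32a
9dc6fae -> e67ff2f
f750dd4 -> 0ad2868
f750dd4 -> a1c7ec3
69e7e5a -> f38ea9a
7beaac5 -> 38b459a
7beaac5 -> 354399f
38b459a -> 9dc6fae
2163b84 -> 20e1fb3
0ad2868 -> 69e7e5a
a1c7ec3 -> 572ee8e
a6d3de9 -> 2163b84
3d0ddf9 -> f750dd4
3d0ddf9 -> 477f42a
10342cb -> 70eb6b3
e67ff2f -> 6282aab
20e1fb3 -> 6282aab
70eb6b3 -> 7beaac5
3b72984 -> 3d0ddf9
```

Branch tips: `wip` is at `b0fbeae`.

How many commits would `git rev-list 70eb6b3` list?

22

Walking parent pointers from 70eb6b3: reachable set = {0ad2868, 20e1fb3, 2163b84, 354399f, 38b459a, 3b72984, 3d0ddf9, 477f42a, 572ee8e, 5d54bf2, 6282aab, 69bf22f, 69e7e5a, 70eb6b3, 7beaac5, 9bdf32a, 9dc6fae, a1c7ec3, a6d3de9, e67ff2f, f38ea9a, f750dd4}.
That is 22 commits.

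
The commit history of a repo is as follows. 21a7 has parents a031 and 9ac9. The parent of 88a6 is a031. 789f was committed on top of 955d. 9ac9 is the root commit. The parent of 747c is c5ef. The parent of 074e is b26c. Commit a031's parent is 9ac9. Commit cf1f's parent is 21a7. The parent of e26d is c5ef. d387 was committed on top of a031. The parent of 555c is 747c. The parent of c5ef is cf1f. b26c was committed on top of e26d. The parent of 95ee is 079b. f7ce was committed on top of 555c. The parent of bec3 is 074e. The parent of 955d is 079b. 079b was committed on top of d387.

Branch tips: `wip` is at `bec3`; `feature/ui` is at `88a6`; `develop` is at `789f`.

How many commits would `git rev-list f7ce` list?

8

Walking parent pointers from f7ce: reachable set = {21a7, 555c, 747c, 9ac9, a031, c5ef, cf1f, f7ce}.
That is 8 commits.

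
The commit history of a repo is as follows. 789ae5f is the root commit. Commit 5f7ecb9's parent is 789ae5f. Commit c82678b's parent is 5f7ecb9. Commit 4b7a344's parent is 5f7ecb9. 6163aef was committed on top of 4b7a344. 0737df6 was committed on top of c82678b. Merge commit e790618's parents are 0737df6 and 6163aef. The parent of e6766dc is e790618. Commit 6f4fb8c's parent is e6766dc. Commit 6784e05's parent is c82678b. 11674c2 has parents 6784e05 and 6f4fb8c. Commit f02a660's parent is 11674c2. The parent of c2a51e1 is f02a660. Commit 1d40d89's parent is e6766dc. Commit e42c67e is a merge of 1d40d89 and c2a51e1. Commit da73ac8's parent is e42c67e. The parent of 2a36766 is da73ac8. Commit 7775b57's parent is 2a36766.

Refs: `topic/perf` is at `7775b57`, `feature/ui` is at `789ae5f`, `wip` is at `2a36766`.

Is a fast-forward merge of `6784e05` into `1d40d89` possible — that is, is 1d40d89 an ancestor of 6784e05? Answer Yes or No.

No

A fast-forward from 1d40d89 to 6784e05 is possible iff 1d40d89 is an ancestor of 6784e05.
Ancestors of 6784e05: {5f7ecb9, 6784e05, 789ae5f, c82678b}.
1d40d89 is not among them, so fast-forward is not possible.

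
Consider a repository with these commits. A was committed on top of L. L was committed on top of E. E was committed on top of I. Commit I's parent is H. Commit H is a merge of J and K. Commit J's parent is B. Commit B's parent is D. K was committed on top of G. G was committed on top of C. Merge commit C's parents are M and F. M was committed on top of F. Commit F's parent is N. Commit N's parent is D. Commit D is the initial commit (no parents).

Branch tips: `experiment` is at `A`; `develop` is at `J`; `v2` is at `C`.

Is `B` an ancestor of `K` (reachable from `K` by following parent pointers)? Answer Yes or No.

Ancestors of K: {C, D, F, G, K, M, N}.
B is not in that set, so it is not an ancestor of K.

No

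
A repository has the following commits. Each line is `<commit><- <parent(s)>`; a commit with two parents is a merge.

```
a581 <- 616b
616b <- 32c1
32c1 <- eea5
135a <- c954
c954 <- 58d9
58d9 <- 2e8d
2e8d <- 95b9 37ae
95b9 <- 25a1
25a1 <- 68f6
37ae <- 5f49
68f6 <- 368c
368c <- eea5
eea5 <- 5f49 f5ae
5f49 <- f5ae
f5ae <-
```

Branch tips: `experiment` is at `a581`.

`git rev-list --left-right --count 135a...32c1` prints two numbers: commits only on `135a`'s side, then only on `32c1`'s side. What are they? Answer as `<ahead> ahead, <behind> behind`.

Reachable from 135a: {135a, 25a1, 2e8d, 368c, 37ae, 58d9, 5f49, 68f6, 95b9, c954, eea5, f5ae}.
Reachable from 32c1: {32c1, 5f49, eea5, f5ae}.
Only in 135a's history (ahead): {135a, 25a1, 2e8d, 368c, 37ae, 58d9, 68f6, 95b9, c954} — 9.
Only in 32c1's history (behind): {32c1} — 1.

9 ahead, 1 behind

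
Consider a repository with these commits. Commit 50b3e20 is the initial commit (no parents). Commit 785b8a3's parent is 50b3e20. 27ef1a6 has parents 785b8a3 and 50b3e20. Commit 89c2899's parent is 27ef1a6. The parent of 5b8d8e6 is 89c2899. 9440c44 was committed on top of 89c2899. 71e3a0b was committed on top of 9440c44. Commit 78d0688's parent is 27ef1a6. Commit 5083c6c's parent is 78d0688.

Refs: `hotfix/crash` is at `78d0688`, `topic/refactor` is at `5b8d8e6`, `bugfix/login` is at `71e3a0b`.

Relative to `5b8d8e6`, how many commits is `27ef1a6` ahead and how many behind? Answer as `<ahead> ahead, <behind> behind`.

Reachable from 27ef1a6: {27ef1a6, 50b3e20, 785b8a3}.
Reachable from 5b8d8e6: {27ef1a6, 50b3e20, 5b8d8e6, 785b8a3, 89c2899}.
Only in 27ef1a6's history (ahead): {} — 0.
Only in 5b8d8e6's history (behind): {5b8d8e6, 89c2899} — 2.

0 ahead, 2 behind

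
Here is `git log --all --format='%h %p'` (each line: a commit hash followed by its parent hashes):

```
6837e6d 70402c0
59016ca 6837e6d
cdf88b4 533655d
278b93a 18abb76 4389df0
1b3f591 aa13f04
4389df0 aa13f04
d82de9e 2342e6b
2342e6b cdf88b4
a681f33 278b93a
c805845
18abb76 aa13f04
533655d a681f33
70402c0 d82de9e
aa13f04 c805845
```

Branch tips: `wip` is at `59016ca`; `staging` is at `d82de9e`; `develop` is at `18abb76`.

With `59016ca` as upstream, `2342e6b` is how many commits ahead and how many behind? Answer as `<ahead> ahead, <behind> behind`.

0 ahead, 4 behind

Reachable from 2342e6b: {18abb76, 2342e6b, 278b93a, 4389df0, 533655d, a681f33, aa13f04, c805845, cdf88b4}.
Reachable from 59016ca: {18abb76, 2342e6b, 278b93a, 4389df0, 533655d, 59016ca, 6837e6d, 70402c0, a681f33, aa13f04, c805845, cdf88b4, d82de9e}.
Only in 2342e6b's history (ahead): {} — 0.
Only in 59016ca's history (behind): {59016ca, 6837e6d, 70402c0, d82de9e} — 4.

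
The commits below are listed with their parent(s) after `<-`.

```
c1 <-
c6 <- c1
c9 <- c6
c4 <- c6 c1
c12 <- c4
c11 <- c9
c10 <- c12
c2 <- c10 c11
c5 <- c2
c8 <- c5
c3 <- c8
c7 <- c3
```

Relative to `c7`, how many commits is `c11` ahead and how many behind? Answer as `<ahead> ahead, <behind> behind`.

0 ahead, 8 behind

Reachable from c11: {c1, c11, c6, c9}.
Reachable from c7: {c1, c10, c11, c12, c2, c3, c4, c5, c6, c7, c8, c9}.
Only in c11's history (ahead): {} — 0.
Only in c7's history (behind): {c10, c12, c2, c3, c4, c5, c7, c8} — 8.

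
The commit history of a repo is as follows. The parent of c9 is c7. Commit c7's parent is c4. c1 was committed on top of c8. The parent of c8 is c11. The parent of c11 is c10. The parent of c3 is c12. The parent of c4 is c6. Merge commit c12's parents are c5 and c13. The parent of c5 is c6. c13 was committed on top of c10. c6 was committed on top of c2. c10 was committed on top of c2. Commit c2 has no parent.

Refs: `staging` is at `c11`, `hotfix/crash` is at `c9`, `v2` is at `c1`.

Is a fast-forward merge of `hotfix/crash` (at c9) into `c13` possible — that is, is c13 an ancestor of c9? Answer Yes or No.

No

A fast-forward from c13 to c9 is possible iff c13 is an ancestor of c9.
Ancestors of c9: {c2, c4, c6, c7, c9}.
c13 is not among them, so fast-forward is not possible.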